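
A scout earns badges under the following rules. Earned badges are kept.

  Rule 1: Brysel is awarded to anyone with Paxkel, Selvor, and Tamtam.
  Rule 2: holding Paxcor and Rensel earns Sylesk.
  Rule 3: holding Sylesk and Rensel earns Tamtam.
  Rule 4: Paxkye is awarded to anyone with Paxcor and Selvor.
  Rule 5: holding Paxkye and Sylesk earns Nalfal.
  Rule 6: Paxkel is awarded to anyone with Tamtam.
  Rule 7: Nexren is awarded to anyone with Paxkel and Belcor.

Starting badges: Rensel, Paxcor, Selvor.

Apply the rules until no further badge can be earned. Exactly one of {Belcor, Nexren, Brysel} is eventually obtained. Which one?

Brysel

With Paxcor and Rensel, Sylesk is earned (Rule 2).
With Sylesk and Rensel, Tamtam is earned (Rule 3).
With Tamtam, Paxkel is earned (Rule 6).
With Paxkel, Selvor, and Tamtam, Brysel is earned (Rule 1).
No rule produces Belcor, and it is not given. Nexren would need Paxkel and Belcor (Rule 7), but Belcor is never earned.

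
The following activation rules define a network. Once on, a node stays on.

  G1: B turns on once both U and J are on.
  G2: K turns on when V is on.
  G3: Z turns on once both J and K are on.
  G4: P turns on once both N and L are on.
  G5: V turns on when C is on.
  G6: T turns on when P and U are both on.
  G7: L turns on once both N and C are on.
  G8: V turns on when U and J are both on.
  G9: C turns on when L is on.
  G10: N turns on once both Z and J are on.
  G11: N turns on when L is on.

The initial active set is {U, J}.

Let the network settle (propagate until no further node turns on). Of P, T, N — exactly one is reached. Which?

U and J are on, so V turns on (G8).
V is on, so K turns on (G2).
G3: J and K on → Z on.
Z and J are on, so N turns on (G10).
T would need P and U (G6), but P never turns on. P would need N and L (G4), but L never turns on.

N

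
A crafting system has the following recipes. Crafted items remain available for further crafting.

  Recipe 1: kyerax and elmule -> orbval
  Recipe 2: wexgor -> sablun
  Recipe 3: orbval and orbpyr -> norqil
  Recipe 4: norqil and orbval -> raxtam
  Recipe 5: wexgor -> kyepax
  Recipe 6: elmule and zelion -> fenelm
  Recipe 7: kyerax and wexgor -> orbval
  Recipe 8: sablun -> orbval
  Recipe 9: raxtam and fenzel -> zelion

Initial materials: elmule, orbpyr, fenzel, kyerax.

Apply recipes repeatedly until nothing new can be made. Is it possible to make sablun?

No

sablun would need wexgor (Recipe 2), but wexgor is never obtained.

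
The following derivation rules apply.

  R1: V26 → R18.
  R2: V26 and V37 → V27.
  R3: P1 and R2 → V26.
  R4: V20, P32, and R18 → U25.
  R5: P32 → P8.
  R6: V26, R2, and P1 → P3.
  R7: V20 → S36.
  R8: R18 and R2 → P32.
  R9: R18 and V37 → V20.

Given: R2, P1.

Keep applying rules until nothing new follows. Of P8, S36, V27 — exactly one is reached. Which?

P8

From P1 and R2, R3 gives V26.
V26 holds, so R18 follows (R1).
R18 and R2 hold, so P32 follows (R8).
P32 holds, so P8 follows (R5).
S36 would need V20 (R7), but V20 is never established. V27 would need V26 and V37 (R2), but V37 is never established.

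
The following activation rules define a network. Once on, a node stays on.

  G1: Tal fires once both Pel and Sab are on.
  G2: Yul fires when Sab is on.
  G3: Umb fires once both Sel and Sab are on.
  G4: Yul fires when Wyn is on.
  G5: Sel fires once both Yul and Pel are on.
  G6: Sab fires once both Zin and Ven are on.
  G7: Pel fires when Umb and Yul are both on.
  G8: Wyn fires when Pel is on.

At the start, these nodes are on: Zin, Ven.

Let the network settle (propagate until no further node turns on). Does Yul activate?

Zin and Ven are on, so Sab fires (G6).
Sab is on, so Yul fires (G2).

Yes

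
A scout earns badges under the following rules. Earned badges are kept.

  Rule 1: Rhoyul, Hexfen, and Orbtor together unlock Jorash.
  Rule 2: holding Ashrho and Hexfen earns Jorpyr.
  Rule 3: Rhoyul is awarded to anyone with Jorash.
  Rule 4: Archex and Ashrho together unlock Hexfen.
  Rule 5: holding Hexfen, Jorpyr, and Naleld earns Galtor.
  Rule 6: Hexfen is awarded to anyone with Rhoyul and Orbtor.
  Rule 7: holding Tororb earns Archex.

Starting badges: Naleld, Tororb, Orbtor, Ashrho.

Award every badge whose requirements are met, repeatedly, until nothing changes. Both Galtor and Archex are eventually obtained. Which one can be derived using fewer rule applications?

Archex

Archex: With Tororb, Archex is earned (Rule 7). [1 rule application]
Galtor: With Tororb, Archex is earned (Rule 7). With Archex and Ashrho, Hexfen is earned (Rule 4). With Ashrho and Hexfen, Jorpyr is earned (Rule 2). With Hexfen, Jorpyr, and Naleld, Galtor is earned (Rule 5). [4 rule applications]
Archex needs fewer.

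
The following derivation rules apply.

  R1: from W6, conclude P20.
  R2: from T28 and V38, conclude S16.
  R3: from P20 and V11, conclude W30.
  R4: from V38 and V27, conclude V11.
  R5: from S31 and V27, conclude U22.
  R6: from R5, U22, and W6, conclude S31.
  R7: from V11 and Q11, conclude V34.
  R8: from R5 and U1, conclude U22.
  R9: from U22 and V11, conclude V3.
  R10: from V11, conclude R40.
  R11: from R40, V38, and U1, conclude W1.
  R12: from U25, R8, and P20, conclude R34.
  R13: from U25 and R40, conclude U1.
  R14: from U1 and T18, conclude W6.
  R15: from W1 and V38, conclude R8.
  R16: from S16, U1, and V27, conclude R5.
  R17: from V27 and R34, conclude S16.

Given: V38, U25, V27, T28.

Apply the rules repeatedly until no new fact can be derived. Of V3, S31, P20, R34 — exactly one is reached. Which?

V3

V38 and V27 hold, so V11 follows (R4).
From T28 and V38, R2 gives S16.
V11 holds, so R40 follows (R10).
From U25 and R40, R13 gives U1.
From S16, U1, and V27, R16 gives R5.
R5 and U1 hold, so U22 follows (R8).
From U22 and V11, R9 gives V3.
P20 would need W6 (R1), but W6 is never established. S31 would need R5, U22, and W6 (R6), but W6 is never established. R34 would need U25, R8, and P20 (R12), but P20 is never established.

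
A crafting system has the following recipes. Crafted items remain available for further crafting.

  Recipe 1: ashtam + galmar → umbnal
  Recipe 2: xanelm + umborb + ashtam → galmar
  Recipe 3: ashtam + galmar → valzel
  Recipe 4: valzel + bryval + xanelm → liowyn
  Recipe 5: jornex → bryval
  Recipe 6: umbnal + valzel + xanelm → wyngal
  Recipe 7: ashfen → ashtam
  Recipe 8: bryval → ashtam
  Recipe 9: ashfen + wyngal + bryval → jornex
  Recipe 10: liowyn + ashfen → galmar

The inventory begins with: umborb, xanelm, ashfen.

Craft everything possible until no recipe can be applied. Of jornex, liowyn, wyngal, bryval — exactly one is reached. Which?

ashfen → ashtam (Recipe 7).
Using Recipe 2, xanelm, umborb, and ashtam make galmar.
ashtam + galmar → valzel (Recipe 3).
Using Recipe 1, ashtam and galmar make umbnal.
umbnal + valzel + xanelm → wyngal (Recipe 6).
bryval would need jornex (Recipe 5), but jornex is never obtained. jornex would need ashfen, wyngal, and bryval (Recipe 9), but bryval is never obtained. liowyn would need valzel, bryval, and xanelm (Recipe 4), but bryval is never obtained.

wyngal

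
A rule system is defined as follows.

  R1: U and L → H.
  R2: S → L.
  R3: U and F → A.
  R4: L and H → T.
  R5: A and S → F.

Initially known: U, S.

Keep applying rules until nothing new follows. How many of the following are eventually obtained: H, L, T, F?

S holds, so L follows (R2).
U and L hold, so H follows (R1).
From L and H, R4 gives T.
H: reached.
L: reached.
T: reached.
F would need A and S (R5), but A is never established.
Reached: H, L, and T — 3 of the 4.

3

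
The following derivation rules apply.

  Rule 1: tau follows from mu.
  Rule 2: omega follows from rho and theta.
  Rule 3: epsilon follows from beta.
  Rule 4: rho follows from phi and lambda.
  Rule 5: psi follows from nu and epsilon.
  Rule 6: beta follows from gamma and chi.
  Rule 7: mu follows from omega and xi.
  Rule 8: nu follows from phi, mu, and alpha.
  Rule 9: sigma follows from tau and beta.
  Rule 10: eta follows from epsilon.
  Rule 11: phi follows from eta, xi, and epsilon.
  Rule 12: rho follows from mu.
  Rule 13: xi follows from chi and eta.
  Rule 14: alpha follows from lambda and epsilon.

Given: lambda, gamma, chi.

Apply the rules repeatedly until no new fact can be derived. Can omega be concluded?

omega would need rho and theta (Rule 2), but theta is never established.

No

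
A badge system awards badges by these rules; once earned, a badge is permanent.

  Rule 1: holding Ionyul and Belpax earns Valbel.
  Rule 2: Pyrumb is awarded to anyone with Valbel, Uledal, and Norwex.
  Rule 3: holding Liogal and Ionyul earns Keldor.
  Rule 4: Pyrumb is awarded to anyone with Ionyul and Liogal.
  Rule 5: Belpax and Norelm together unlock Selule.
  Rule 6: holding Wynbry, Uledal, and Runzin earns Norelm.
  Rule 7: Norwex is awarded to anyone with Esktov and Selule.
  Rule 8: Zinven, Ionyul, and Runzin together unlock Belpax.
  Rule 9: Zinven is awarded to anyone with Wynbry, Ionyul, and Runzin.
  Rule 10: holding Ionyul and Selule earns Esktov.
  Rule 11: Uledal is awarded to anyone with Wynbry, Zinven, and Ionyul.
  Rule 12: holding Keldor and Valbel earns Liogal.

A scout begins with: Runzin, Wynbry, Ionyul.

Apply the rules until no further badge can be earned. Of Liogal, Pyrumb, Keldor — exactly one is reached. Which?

Pyrumb

With Wynbry, Ionyul, and Runzin, Zinven is earned (Rule 9).
With Wynbry, Zinven, and Ionyul, Uledal is earned (Rule 11).
With Zinven, Ionyul, and Runzin, Belpax is earned (Rule 8).
With Wynbry, Uledal, and Runzin, Norelm is earned (Rule 6).
With Ionyul and Belpax, Valbel is earned (Rule 1).
With Belpax and Norelm, Selule is earned (Rule 5).
With Ionyul and Selule, Esktov is earned (Rule 10).
With Esktov and Selule, Norwex is earned (Rule 7).
With Valbel, Uledal, and Norwex, Pyrumb is earned (Rule 2).
Liogal would need Keldor and Valbel (Rule 12), but Keldor is never earned. Keldor would need Liogal and Ionyul (Rule 3), but Liogal is never earned.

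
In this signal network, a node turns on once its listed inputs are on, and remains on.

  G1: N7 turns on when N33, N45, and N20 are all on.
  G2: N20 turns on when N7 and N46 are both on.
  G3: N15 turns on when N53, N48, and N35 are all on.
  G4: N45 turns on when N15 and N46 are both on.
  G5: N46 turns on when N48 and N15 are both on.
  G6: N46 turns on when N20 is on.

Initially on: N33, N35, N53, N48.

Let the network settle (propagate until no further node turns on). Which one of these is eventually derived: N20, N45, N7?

N45

G3: N53, N48, and N35 on → N15 on.
N48 and N15 are on, so N46 turns on (G5).
N15 and N46 are on, so N45 turns on (G4).
N7 would need N33, N45, and N20 (G1), but N20 never turns on. N20 would need N7 and N46 (G2), but N7 never turns on.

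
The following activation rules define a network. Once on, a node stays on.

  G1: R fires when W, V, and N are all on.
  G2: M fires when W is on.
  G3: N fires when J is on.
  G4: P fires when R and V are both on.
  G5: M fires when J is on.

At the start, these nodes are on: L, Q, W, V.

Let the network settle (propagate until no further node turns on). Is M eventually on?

W is on, so M fires (G2).

Yes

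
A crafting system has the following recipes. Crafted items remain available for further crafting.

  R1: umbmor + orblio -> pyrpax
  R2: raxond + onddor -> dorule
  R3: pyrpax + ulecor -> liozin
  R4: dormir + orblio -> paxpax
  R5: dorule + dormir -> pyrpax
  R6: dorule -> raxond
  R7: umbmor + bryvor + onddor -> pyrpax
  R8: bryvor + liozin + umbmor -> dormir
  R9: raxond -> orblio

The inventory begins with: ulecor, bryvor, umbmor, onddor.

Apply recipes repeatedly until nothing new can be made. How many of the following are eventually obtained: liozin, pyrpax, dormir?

3

umbmor + bryvor + onddor -> pyrpax (R7).
Using R3, pyrpax and ulecor make liozin.
bryvor + liozin + umbmor -> dormir (R8).
liozin: reached.
pyrpax: reached.
dormir: reached.
All 3 are reached.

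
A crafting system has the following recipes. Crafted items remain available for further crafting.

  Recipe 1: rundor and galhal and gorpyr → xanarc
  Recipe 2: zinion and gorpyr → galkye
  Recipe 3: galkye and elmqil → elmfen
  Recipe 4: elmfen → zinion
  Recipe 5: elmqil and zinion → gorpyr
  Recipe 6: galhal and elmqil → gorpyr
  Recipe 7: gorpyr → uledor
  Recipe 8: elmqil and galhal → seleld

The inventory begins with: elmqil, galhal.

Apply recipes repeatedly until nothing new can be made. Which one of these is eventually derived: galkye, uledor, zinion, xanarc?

uledor

Using Recipe 6, galhal and elmqil make gorpyr.
gorpyr → uledor (Recipe 7).
xanarc would need rundor, galhal, and gorpyr (Recipe 1), but rundor is never obtained. zinion would need elmfen (Recipe 4), but elmfen is never obtained. galkye would need zinion and gorpyr (Recipe 2), but zinion is never obtained.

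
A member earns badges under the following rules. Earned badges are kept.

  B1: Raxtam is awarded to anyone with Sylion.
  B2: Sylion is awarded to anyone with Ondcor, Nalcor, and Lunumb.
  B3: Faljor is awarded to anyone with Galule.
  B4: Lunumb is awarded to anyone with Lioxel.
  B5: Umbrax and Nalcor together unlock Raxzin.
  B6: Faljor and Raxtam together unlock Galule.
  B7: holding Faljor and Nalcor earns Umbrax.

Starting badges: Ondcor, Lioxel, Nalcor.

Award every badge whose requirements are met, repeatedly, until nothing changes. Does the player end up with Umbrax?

Umbrax would need Faljor and Nalcor (B7), but Faljor is never earned.

No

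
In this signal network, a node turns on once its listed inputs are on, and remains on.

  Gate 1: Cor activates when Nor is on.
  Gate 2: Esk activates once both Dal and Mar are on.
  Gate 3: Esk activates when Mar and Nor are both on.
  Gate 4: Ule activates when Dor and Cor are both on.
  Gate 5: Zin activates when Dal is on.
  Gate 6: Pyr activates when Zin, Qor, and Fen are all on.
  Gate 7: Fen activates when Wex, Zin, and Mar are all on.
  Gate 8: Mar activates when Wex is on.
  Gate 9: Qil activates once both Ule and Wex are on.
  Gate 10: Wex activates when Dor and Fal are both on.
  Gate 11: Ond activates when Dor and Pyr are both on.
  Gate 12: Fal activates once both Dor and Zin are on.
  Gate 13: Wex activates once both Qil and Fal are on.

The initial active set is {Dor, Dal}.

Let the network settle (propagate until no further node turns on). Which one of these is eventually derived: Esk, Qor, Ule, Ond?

Gate 5: Dal on → Zin on.
Gate 12: Dor and Zin on → Fal on.
Gate 10: Dor and Fal on → Wex on.
Gate 8: Wex on → Mar on.
Dal and Mar are on, so Esk activates (Gate 2).
Ule would need Dor and Cor (Gate 4), but Cor never turns on. No rule produces Qor, and it is not given. Ond would need Dor and Pyr (Gate 11), but Pyr never turns on.

Esk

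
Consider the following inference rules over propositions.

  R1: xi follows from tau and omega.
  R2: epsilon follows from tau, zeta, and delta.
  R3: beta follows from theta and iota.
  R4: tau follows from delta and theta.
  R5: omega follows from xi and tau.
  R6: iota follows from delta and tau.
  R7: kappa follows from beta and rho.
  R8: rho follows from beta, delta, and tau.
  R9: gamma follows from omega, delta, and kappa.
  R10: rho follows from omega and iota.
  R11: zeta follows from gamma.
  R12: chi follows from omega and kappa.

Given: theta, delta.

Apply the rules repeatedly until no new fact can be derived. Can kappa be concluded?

From delta and theta, R4 gives tau.
From delta and tau, R6 gives iota.
theta and iota hold, so beta follows (R3).
From beta, delta, and tau, R8 gives rho.
beta and rho hold, so kappa follows (R7).

Yes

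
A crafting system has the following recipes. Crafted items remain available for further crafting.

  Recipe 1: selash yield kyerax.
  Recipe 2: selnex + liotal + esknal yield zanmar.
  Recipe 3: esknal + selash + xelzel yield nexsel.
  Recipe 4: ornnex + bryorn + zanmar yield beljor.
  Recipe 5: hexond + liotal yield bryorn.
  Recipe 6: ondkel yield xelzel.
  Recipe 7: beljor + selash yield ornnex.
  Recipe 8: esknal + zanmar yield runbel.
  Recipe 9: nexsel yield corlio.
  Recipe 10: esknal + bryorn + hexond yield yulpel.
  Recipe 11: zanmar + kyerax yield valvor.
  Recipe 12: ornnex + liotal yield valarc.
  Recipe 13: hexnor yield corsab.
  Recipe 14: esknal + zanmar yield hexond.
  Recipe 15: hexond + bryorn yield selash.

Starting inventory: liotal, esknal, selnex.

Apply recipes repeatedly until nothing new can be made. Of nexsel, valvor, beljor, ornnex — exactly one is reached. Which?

selnex + liotal + esknal → zanmar (Recipe 2).
esknal + zanmar → hexond (Recipe 14).
hexond + liotal → bryorn (Recipe 5).
hexond + bryorn → selash (Recipe 15).
Using Recipe 1, selash makes kyerax.
Using Recipe 11, zanmar and kyerax make valvor.
ornnex would need beljor and selash (Recipe 7), but beljor is never obtained. nexsel would need esknal, selash, and xelzel (Recipe 3), but xelzel is never obtained. beljor would need ornnex, bryorn, and zanmar (Recipe 4), but ornnex is never obtained.

valvor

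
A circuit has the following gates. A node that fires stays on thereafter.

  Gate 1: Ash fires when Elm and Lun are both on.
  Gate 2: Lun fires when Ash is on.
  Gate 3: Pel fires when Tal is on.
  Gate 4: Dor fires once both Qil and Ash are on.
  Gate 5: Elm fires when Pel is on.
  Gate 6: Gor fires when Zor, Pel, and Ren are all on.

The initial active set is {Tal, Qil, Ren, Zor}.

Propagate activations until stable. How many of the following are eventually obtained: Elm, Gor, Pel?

3

Tal is on, so Pel fires (Gate 3).
Zor, Pel, and Ren are on, so Gor fires (Gate 6).
Gate 5: Pel on → Elm on.
Elm: reached.
Gor: reached.
Pel: reached.
All 3 are reached.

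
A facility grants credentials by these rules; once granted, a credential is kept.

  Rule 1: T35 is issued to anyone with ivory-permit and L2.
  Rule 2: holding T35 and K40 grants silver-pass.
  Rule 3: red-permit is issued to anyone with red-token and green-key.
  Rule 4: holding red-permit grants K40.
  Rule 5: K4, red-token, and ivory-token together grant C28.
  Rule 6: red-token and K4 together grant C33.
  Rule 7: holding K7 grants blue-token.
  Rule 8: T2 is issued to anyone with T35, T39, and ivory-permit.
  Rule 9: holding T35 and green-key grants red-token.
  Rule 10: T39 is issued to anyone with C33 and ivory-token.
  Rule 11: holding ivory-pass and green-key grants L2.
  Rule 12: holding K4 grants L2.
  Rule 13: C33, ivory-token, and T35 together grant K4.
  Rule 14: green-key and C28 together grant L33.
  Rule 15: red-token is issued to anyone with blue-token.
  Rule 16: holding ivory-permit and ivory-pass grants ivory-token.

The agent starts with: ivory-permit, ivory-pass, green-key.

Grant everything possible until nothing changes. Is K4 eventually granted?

No

K4 would need C33, ivory-token, and T35 (Rule 13), but C33 is never granted.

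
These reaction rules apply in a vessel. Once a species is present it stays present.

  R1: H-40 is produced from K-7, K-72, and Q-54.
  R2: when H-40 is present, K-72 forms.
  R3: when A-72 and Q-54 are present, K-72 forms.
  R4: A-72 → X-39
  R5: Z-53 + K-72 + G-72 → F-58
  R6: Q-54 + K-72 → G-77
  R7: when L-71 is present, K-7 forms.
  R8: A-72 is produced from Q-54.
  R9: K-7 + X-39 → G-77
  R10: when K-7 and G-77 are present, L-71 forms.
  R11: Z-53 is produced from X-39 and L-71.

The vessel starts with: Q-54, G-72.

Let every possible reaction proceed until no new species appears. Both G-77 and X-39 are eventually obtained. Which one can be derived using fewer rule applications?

X-39: Q-54 present → A-72 forms (R8). A-72 present → X-39 forms (R4). [2 rule applications]
G-77: Q-54 present → A-72 forms (R8). A-72 and Q-54 present → K-72 forms (R3). Q-54 and K-72 present → G-77 forms (R6). [3 rule applications]
X-39 needs fewer.

X-39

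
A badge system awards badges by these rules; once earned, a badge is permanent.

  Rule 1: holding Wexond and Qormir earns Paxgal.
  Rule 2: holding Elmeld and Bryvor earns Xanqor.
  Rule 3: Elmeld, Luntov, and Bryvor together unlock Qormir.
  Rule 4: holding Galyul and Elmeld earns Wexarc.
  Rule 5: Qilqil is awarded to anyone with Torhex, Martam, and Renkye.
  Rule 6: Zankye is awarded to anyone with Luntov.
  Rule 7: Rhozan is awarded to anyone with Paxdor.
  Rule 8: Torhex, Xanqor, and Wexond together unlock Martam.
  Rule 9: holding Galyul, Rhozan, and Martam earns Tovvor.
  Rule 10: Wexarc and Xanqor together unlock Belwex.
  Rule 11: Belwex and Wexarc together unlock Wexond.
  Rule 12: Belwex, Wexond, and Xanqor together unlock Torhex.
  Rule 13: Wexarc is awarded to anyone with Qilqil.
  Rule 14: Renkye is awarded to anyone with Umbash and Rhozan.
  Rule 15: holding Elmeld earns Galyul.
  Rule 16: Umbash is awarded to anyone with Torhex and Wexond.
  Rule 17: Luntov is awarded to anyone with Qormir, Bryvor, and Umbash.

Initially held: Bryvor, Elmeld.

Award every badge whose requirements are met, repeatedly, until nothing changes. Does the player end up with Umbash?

With Elmeld, Galyul is earned (Rule 15).
With Elmeld and Bryvor, Xanqor is earned (Rule 2).
With Galyul and Elmeld, Wexarc is earned (Rule 4).
With Wexarc and Xanqor, Belwex is earned (Rule 10).
With Belwex and Wexarc, Wexond is earned (Rule 11).
With Belwex, Wexond, and Xanqor, Torhex is earned (Rule 12).
With Torhex and Wexond, Umbash is earned (Rule 16).

Yes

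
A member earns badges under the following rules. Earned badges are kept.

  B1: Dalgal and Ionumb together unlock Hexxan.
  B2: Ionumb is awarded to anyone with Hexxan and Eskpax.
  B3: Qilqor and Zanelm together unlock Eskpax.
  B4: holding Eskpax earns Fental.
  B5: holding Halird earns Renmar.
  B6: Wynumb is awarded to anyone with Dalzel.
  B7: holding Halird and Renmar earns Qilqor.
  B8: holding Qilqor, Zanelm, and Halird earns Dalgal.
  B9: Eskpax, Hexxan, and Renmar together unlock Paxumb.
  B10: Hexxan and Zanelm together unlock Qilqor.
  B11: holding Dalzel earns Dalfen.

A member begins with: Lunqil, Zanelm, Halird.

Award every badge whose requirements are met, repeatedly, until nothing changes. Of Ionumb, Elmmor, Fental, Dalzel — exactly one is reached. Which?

Fental

With Halird, Renmar is earned (B5).
With Halird and Renmar, Qilqor is earned (B7).
With Qilqor and Zanelm, Eskpax is earned (B3).
With Eskpax, Fental is earned (B4).
No rule produces Elmmor, and it is not given. No rule produces Dalzel, and it is not given. Ionumb would need Hexxan and Eskpax (B2), but Hexxan is never earned.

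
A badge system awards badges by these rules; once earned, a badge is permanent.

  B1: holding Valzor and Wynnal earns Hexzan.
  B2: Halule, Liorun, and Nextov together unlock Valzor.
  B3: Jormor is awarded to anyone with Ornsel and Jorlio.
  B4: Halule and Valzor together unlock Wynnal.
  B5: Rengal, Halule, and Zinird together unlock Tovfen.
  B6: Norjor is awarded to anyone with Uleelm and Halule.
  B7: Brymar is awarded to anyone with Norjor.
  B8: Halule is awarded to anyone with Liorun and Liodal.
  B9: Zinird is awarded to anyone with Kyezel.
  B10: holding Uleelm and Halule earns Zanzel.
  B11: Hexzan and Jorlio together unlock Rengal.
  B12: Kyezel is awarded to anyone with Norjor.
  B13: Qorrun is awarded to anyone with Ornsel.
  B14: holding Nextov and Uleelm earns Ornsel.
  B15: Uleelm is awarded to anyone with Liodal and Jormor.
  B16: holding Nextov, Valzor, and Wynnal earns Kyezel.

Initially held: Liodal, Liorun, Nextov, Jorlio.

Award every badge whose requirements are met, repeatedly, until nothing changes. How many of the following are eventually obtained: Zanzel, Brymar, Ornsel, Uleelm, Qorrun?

Zanzel would need Uleelm and Halule (B10), but Uleelm is never earned.
Brymar would need Norjor (B7), but Norjor is never earned.
Ornsel would need Nextov and Uleelm (B14), but Uleelm is never earned.
Uleelm would need Liodal and Jormor (B15), but Jormor is never earned.
Qorrun would need Ornsel (B13), but Ornsel is never earned.
None of the 5 are reached.

0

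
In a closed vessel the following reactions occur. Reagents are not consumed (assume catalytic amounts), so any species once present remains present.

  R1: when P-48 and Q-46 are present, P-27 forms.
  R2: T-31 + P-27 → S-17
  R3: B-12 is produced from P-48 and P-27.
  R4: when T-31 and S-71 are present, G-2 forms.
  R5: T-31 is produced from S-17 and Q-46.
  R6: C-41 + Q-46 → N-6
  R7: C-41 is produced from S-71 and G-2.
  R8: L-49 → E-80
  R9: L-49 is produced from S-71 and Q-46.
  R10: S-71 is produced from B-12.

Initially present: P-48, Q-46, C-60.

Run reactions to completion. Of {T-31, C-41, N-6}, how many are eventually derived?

T-31 would need S-17 and Q-46 (R5), but S-17 never forms.
C-41 would need S-71 and G-2 (R7), but G-2 never forms.
N-6 would need C-41 and Q-46 (R6), but C-41 never forms.
None of the 3 are reached.

0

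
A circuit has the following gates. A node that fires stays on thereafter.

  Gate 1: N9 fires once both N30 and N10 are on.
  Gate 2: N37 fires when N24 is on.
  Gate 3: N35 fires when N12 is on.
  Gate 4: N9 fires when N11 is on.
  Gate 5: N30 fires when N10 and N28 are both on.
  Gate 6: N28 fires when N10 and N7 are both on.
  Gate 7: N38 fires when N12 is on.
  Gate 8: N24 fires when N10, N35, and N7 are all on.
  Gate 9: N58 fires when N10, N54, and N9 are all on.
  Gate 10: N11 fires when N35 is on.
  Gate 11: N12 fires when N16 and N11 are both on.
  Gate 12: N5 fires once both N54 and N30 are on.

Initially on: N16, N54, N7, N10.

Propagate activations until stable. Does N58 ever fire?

Yes

N10 and N7 are on, so N28 fires (Gate 6).
N10 and N28 are on, so N30 fires (Gate 5).
N30 and N10 are on, so N9 fires (Gate 1).
N10, N54, and N9 are on, so N58 fires (Gate 9).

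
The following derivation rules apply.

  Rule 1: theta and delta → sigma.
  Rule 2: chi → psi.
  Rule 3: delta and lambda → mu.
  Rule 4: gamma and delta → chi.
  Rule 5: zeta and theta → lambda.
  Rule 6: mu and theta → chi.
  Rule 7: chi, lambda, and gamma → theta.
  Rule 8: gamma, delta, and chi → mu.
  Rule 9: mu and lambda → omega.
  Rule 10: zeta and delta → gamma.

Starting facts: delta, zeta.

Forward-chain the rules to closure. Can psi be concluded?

Yes

From zeta and delta, Rule 10 gives gamma.
From gamma and delta, Rule 4 gives chi.
From chi, Rule 2 gives psi.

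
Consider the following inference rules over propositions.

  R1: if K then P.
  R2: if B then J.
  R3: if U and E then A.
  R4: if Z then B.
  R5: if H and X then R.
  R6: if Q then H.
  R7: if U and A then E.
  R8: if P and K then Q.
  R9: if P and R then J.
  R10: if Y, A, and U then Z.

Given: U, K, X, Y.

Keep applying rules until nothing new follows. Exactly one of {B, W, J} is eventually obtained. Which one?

From K, R1 gives P.
From P and K, R8 gives Q.
Q holds, so H follows (R6).
From H and X, R5 gives R.
From P and R, R9 gives J.
B would need Z (R4), but Z is never established. No rule produces W, and it is not given.

J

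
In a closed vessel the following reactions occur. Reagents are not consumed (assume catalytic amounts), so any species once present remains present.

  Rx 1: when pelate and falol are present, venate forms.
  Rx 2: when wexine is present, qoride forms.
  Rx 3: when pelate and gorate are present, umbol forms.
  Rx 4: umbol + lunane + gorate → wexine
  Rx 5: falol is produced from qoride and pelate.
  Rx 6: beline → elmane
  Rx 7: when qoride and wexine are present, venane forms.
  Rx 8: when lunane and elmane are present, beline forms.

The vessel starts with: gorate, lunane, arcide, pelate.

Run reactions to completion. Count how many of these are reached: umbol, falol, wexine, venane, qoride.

5

pelate and gorate present → umbol forms (Rx 3).
umbol, lunane, and gorate present → wexine forms (Rx 4).
wexine present → qoride forms (Rx 2).
qoride and wexine present → venane forms (Rx 7).
qoride and pelate present → falol forms (Rx 5).
umbol: reached.
falol: reached.
wexine: reached.
venane: reached.
qoride: reached.
All 5 are reached.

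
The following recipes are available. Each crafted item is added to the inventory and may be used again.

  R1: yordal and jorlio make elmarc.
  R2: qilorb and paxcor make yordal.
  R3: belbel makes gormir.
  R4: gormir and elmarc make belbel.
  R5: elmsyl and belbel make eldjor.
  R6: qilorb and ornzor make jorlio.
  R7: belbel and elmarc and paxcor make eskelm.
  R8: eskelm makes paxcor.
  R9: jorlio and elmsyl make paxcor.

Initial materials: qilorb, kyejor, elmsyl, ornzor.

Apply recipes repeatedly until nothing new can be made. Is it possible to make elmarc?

Yes

qilorb and ornzor → jorlio (R6).
Using R9, jorlio and elmsyl make paxcor.
qilorb and paxcor → yordal (R2).
yordal and jorlio → elmarc (R1).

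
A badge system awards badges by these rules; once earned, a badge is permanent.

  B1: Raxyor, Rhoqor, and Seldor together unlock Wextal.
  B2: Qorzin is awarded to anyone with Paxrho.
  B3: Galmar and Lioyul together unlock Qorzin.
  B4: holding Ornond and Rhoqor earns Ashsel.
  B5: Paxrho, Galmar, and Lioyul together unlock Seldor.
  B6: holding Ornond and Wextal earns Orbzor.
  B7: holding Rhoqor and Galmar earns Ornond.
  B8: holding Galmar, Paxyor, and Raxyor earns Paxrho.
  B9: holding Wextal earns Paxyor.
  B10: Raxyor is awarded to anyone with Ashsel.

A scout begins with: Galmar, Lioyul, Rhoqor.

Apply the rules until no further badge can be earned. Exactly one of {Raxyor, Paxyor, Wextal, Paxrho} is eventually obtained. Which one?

With Rhoqor and Galmar, Ornond is earned (B7).
With Ornond and Rhoqor, Ashsel is earned (B4).
With Ashsel, Raxyor is earned (B10).
Paxrho would need Galmar, Paxyor, and Raxyor (B8), but Paxyor is never earned. Paxyor would need Wextal (B9), but Wextal is never earned. Wextal would need Raxyor, Rhoqor, and Seldor (B1), but Seldor is never earned.

Raxyor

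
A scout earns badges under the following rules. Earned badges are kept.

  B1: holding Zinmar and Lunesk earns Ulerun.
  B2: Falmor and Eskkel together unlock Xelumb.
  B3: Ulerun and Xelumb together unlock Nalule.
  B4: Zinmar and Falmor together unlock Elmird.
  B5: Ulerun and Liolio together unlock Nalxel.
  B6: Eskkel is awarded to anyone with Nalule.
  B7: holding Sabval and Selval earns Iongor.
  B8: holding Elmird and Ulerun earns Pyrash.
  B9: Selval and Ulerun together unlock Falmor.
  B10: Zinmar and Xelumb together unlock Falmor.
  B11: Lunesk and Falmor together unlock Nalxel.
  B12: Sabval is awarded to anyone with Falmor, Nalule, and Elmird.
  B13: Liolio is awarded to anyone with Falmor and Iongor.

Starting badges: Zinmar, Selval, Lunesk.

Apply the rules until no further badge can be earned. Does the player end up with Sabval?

Sabval would need Falmor, Nalule, and Elmird (B12), but Nalule is never earned.

No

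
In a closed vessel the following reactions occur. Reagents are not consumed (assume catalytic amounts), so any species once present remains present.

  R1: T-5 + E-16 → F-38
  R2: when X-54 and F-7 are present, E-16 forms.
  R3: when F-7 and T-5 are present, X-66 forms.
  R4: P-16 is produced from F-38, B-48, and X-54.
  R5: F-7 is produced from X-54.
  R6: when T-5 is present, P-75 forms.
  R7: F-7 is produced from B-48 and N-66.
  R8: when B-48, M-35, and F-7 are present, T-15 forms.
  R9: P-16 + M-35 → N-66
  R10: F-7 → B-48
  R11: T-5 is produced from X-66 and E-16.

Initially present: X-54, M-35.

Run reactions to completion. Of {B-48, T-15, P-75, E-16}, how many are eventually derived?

X-54 present → F-7 forms (R5).
X-54 and F-7 present → E-16 forms (R2).
F-7 present → B-48 forms (R10).
B-48, M-35, and F-7 present → T-15 forms (R8).
B-48: reached.
T-15: reached.
P-75 would need T-5 (R6), but T-5 never forms.
E-16: reached.
Reached: B-48, T-15, and E-16 — 3 of the 4.

3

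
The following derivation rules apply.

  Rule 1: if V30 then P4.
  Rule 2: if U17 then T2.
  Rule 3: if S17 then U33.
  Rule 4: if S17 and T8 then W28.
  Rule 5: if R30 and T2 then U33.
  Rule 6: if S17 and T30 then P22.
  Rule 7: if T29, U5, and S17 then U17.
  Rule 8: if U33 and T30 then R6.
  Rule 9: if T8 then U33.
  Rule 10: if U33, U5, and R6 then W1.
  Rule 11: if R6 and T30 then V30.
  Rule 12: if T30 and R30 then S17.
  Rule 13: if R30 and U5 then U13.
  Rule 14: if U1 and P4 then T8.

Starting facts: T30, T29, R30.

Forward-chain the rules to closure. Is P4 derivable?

Yes

From T30 and R30, Rule 12 gives S17.
From S17, Rule 3 gives U33.
U33 and T30 hold, so R6 follows (Rule 8).
From R6 and T30, Rule 11 gives V30.
V30 holds, so P4 follows (Rule 1).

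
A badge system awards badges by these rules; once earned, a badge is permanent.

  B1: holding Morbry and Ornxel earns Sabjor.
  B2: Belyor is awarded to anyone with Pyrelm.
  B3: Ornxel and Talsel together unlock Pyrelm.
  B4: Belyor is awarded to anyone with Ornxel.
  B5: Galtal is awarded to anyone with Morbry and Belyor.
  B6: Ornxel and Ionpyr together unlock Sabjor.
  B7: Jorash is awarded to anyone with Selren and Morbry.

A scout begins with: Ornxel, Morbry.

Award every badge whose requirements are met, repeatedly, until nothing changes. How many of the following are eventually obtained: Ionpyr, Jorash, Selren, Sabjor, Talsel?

1

With Morbry and Ornxel, Sabjor is earned (B1).
No rule produces Ionpyr, and it is not given.
Jorash would need Selren and Morbry (B7), but Selren is never earned.
No rule produces Selren, and it is not given.
Sabjor: reached.
No rule produces Talsel, and it is not given.
Reached: Sabjor — 1 of the 5.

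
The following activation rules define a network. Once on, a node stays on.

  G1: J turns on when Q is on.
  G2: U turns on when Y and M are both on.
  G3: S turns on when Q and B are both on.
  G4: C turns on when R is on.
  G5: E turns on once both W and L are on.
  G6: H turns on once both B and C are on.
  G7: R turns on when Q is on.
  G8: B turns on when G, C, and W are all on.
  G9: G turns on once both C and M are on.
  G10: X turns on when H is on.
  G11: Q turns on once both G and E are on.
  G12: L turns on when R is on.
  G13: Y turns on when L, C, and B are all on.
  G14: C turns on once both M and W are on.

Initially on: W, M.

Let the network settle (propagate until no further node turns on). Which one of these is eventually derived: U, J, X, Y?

X

G14: M and W on → C on.
G9: C and M on → G on.
G8: G, C, and W on → B on.
G6: B and C on → H on.
H is on, so X turns on (G10).
J would need Q (G1), but Q never turns on. U would need Y and M (G2), but Y never turns on. Y would need L, C, and B (G13), but L never turns on.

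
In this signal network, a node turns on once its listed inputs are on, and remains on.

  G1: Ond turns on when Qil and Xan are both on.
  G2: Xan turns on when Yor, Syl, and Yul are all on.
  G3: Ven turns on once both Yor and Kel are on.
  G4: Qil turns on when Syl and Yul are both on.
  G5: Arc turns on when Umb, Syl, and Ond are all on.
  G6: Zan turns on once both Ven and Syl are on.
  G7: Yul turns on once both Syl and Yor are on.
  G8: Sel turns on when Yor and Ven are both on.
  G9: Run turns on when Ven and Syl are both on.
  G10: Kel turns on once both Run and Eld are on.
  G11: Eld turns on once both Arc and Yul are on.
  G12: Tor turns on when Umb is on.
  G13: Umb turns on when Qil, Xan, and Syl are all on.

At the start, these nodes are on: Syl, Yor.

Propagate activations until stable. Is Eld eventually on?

Yes

Syl and Yor are on, so Yul turns on (G7).
G2: Yor, Syl, and Yul on → Xan on.
G4: Syl and Yul on → Qil on.
Qil, Xan, and Syl are on, so Umb turns on (G13).
Qil and Xan are on, so Ond turns on (G1).
Umb, Syl, and Ond are on, so Arc turns on (G5).
G11: Arc and Yul on → Eld on.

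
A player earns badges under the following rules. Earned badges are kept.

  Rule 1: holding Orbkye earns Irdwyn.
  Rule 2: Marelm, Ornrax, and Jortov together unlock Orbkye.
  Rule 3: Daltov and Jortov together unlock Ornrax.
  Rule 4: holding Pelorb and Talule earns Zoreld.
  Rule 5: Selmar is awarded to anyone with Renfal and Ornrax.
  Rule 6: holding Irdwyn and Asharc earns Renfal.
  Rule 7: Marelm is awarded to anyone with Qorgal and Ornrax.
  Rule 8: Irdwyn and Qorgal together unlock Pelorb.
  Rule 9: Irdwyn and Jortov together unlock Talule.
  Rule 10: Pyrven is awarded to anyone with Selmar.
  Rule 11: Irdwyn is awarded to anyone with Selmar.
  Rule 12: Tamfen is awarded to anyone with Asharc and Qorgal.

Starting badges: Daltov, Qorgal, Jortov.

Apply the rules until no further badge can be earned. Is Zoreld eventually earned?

Yes

With Daltov and Jortov, Ornrax is earned (Rule 3).
With Qorgal and Ornrax, Marelm is earned (Rule 7).
With Marelm, Ornrax, and Jortov, Orbkye is earned (Rule 2).
With Orbkye, Irdwyn is earned (Rule 1).
With Irdwyn and Jortov, Talule is earned (Rule 9).
With Irdwyn and Qorgal, Pelorb is earned (Rule 8).
With Pelorb and Talule, Zoreld is earned (Rule 4).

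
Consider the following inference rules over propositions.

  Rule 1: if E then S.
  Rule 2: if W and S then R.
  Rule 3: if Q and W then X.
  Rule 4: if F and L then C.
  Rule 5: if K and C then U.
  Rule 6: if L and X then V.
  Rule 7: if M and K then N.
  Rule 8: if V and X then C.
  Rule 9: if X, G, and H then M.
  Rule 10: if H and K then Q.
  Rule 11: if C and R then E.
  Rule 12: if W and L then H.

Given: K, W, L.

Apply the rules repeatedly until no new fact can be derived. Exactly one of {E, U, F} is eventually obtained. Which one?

U

From W and L, Rule 12 gives H.
H and K hold, so Q follows (Rule 10).
Q and W hold, so X follows (Rule 3).
L and X hold, so V follows (Rule 6).
From V and X, Rule 8 gives C.
From K and C, Rule 5 gives U.
E would need C and R (Rule 11), but R is never established. No rule produces F, and it is not given.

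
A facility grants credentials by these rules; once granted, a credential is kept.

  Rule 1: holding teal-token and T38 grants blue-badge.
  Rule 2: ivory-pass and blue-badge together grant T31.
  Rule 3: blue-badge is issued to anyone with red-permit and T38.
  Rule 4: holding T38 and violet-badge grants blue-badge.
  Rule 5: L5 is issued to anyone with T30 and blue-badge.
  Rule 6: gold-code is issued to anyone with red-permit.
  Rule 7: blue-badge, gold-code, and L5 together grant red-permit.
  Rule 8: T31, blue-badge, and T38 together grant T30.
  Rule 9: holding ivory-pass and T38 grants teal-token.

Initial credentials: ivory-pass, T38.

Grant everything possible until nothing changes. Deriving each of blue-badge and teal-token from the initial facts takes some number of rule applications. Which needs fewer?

teal-token: Holding ivory-pass and T38 grants teal-token (Rule 9). [1 rule application]
blue-badge: Holding ivory-pass and T38 grants teal-token (Rule 9). Holding teal-token and T38 grants blue-badge (Rule 1). [2 rule applications]
teal-token needs fewer.

teal-token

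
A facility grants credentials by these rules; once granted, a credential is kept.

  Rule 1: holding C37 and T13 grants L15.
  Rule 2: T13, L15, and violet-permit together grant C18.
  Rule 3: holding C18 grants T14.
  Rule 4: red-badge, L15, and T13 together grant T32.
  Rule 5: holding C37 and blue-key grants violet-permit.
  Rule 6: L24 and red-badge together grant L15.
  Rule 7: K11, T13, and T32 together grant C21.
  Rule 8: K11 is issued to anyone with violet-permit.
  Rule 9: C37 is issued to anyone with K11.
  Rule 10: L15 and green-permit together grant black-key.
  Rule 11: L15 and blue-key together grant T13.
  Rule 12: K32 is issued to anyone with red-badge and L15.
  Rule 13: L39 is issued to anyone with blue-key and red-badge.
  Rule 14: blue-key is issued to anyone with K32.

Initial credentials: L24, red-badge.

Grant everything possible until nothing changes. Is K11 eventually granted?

No

K11 would need violet-permit (Rule 8), but violet-permit is never granted.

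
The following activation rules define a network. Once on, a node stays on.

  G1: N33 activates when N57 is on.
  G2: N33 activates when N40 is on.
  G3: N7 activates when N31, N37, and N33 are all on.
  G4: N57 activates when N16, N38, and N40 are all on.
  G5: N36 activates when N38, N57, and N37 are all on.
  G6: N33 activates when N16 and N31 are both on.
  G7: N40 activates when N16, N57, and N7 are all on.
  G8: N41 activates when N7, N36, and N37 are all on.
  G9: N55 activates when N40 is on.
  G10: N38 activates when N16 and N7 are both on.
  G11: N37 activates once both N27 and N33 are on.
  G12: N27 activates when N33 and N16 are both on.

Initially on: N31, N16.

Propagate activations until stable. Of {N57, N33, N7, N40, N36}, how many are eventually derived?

G6: N16 and N31 on → N33 on.
G12: N33 and N16 on → N27 on.
G11: N27 and N33 on → N37 on.
G3: N31, N37, and N33 on → N7 on.
N57 would need N16, N38, and N40 (G4), but N40 never turns on.
N33: reached.
N7: reached.
N40 would need N16, N57, and N7 (G7), but N57 never turns on.
N36 would need N38, N57, and N37 (G5), but N57 never turns on.
Reached: N33 and N7 — 2 of the 5.

2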